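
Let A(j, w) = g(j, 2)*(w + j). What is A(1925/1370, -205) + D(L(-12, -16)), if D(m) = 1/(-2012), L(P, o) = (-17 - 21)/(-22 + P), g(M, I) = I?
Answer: -112239557/275644 ≈ -407.19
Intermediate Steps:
A(j, w) = 2*j + 2*w (A(j, w) = 2*(w + j) = 2*(j + w) = 2*j + 2*w)
L(P, o) = -38/(-22 + P)
D(m) = -1/2012
A(1925/1370, -205) + D(L(-12, -16)) = (2*(1925/1370) + 2*(-205)) - 1/2012 = (2*(1925*(1/1370)) - 410) - 1/2012 = (2*(385/274) - 410) - 1/2012 = (385/137 - 410) - 1/2012 = -55785/137 - 1/2012 = -112239557/275644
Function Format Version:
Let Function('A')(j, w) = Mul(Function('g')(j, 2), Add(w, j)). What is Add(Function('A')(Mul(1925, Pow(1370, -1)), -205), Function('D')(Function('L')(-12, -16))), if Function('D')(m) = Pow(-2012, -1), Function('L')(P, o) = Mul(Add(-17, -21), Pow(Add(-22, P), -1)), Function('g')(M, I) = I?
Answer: Rational(-112239557, 275644) ≈ -407.19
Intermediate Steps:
Function('A')(j, w) = Add(Mul(2, j), Mul(2, w)) (Function('A')(j, w) = Mul(2, Add(w, j)) = Mul(2, Add(j, w)) = Add(Mul(2, j), Mul(2, w)))
Function('L')(P, o) = Mul(-38, Pow(Add(-22, P), -1))
Function('D')(m) = Rational(-1, 2012)
Add(Function('A')(Mul(1925, Pow(1370, -1)), -205), Function('D')(Function('L')(-12, -16))) = Add(Add(Mul(2, Mul(1925, Pow(1370, -1))), Mul(2, -205)), Rational(-1, 2012)) = Add(Add(Mul(2, Mul(1925, Rational(1, 1370))), -410), Rational(-1, 2012)) = Add(Add(Mul(2, Rational(385, 274)), -410), Rational(-1, 2012)) = Add(Add(Rational(385, 137), -410), Rational(-1, 2012)) = Add(Rational(-55785, 137), Rational(-1, 2012)) = Rational(-112239557, 275644)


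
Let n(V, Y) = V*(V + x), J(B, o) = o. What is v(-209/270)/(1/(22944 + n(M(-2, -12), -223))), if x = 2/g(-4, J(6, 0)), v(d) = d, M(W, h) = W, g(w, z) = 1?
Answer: -799216/45 ≈ -17760.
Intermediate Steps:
x = 2 (x = 2/1 = 2*1 = 2)
n(V, Y) = V*(2 + V) (n(V, Y) = V*(V + 2) = V*(2 + V))
v(-209/270)/(1/(22944 + n(M(-2, -12), -223))) = (-209/270)/(1/(22944 - 2*(2 - 2))) = (-209*1/270)/(1/(22944 - 2*0)) = -209/(270*(1/(22944 + 0))) = -209/(270*(1/22944)) = -209/(270*1/22944) = -209/270*22944 = -799216/45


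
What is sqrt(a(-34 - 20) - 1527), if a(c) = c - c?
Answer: I*sqrt(1527) ≈ 39.077*I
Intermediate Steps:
a(c) = 0
sqrt(a(-34 - 20) - 1527) = sqrt(0 - 1527) = sqrt(-1527) = I*sqrt(1527)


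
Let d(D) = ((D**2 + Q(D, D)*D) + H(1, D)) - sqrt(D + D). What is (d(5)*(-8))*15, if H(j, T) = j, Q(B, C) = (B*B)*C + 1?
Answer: -78720 + 120*sqrt(10) ≈ -78341.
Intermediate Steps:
Q(B, C) = 1 + C*B**2 (Q(B, C) = B**2*C + 1 = C*B**2 + 1 = 1 + C*B**2)
d(D) = 1 + D**2 + D*(1 + D**3) - sqrt(2)*sqrt(D) (d(D) = ((D**2 + (1 + D*D**2)*D) + 1) - sqrt(D + D) = ((D**2 + (1 + D**3)*D) + 1) - sqrt(2*D) = ((D**2 + D*(1 + D**3)) + 1) - sqrt(2)*sqrt(D) = (1 + D**2 + D*(1 + D**3)) - sqrt(2)*sqrt(D) = 1 + D**2 + D*(1 + D**3) - sqrt(2)*sqrt(D))
(d(5)*(-8))*15 = ((1 + 5 + 5**2 + 5**4 - sqrt(2)*sqrt(5))*(-8))*15 = ((1 + 5 + 25 + 625 - sqrt(10))*(-8))*15 = ((656 - sqrt(10))*(-8))*15 = (-5248 + 8*sqrt(10))*15 = -78720 + 120*sqrt(10)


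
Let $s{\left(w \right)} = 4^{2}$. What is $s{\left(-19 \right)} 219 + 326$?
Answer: $3830$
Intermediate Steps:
$s{\left(w \right)} = 16$
$s{\left(-19 \right)} 219 + 326 = 16 \cdot 219 + 326 = 3504 + 326 = 3830$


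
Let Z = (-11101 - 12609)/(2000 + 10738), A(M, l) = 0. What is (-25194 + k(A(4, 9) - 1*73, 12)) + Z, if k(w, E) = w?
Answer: -160937378/6369 ≈ -25269.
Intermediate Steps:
Z = -11855/6369 (Z = -23710/12738 = -23710*1/12738 = -11855/6369 ≈ -1.8614)
(-25194 + k(A(4, 9) - 1*73, 12)) + Z = (-25194 + (0 - 1*73)) - 11855/6369 = (-25194 + (0 - 73)) - 11855/6369 = (-25194 - 73) - 11855/6369 = -25267 - 11855/6369 = -160937378/6369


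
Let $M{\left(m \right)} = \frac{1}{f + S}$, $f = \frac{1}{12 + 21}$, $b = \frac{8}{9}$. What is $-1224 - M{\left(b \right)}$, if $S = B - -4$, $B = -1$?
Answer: $- \frac{122433}{100} \approx -1224.3$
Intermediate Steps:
$b = \frac{8}{9}$ ($b = 8 \cdot \frac{1}{9} = \frac{8}{9} \approx 0.88889$)
$f = \frac{1}{33} \approx 0.030303$
$S = 3$ ($S = -1 - -4 = -1 + 4 = 3$)
$M{\left(m \right)} = \frac{33}{100}$ ($M{\left(m \right)} = \frac{1}{\frac{1}{33} + 3} = \frac{1}{\frac{100}{33}} = \frac{33}{100}$)
$-1224 - M{\left(b \right)} = -1224 - \frac{33}{100} = - \frac{122433}{100}$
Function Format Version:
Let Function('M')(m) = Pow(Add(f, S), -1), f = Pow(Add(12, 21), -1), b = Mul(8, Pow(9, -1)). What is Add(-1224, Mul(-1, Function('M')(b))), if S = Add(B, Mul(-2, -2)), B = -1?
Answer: Rational(-122433, 100) ≈ -1224.3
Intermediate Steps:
b = Rational(8, 9) (b = Mul(8, Rational(1, 9)) = Rational(8, 9) ≈ 0.88889)
f = Rational(1, 33) (f = Pow(33, -1) = Rational(1, 33) ≈ 0.030303)
S = 3 (S = Add(-1, Mul(-2, -2)) = Add(-1, 4) = 3)
Function('M')(m) = Rational(33, 100) (Function('M')(m) = Pow(Add(Rational(1, 33), 3), -1) = Pow(Rational(100, 33), -1) = Rational(33, 100))
Add(-1224, Mul(-1, Function('M')(b))) = Add(-1224, Mul(-1, Rational(33, 100))) = Add(-1224, Rational(-33, 100)) = Rational(-122433, 100)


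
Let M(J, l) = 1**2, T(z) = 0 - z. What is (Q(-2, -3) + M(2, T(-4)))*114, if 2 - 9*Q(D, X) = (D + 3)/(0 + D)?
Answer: 437/3 ≈ 145.67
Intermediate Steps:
T(z) = -z
Q(D, X) = 2/9 - (3 + D)/(9*D) (Q(D, X) = 2/9 - (D + 3)/(9*(0 + D)) = 2/9 - (3 + D)/(9*D))
M(J, l) = 1
(Q(-2, -3) + M(2, T(-4)))*114 = ((1/9)*(-3 - 2)/(-2) + 1)*114 = ((1/9)*(-1/2)*(-5) + 1)*114 = (5/18 + 1)*114 = (23/18)*114 = 437/3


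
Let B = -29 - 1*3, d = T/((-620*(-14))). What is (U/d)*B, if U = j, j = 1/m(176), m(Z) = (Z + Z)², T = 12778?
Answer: -1085/6184552 ≈ -0.00017544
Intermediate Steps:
m(Z) = 4*Z² (m(Z) = (2*Z)² = 4*Z²)
j = 1/123904 (j = 1/(4*176²) = 1/(4*30976) = 1/123904 ≈ 8.0708e-6)
U = 1/123904 ≈ 8.0708e-6
d = 6389/4340 (d = 12778/((-620*(-14))) = 12778/8680 = 12778*(1/8680) = 6389/4340 ≈ 1.4721)
B = -32 (B = -29 - 3 = -32)
(U/d)*B = (1/(123904*(6389/4340)))*(-32) = ((1/123904)*(4340/6389))*(-32) = (1085/197905664)*(-32) = -1085/6184552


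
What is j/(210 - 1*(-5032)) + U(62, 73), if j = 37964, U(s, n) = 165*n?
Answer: 31588927/2621 ≈ 12052.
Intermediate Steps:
j/(210 - 1*(-5032)) + U(62, 73) = 37964/(210 - 1*(-5032)) + 165*73 = 37964/(210 + 5032) + 12045 = 37964/5242 + 12045 = 37964*(1/5242) + 12045 = 18982/2621 + 12045 = 31588927/2621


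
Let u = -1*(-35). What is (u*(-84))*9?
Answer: -26460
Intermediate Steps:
u = 35
(u*(-84))*9 = (35*(-84))*9 = -2940*9 = -26460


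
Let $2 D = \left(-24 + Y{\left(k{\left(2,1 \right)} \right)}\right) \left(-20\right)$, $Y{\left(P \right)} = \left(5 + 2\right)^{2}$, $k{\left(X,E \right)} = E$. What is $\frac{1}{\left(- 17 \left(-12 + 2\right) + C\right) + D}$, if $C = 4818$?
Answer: $\frac{1}{4738} \approx 0.00021106$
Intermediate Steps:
$Y{\left(P \right)} = 49$ ($Y{\left(P \right)} = 7^{2} = 49$)
$D = -250$ ($D = \frac{\left(-24 + 49\right) \left(-20\right)}{2} = \frac{25 \left(-20\right)}{2} = \frac{1}{2} \left(-500\right) = -250$)
$\frac{1}{\left(- 17 \left(-12 + 2\right) + C\right) + D} = \frac{1}{\left(- 17 \left(-12 + 2\right) + 4818\right) - 250} = \frac{1}{\left(\left(-17\right) \left(-10\right) + 4818\right) - 250} = \frac{1}{\left(170 + 4818\right) - 250} = \frac{1}{4988 - 250} = \frac{1}{4738}$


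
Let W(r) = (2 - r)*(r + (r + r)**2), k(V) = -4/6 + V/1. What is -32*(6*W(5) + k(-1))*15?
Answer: 908000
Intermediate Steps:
k(V) = -2/3 + V (k(V) = -4*1/6 + V*1 = -2/3 + V)
W(r) = (2 - r)*(r + 4*r**2) (W(r) = (2 - r)*(r + (2*r)**2) = (2 - r)*(r + 4*r**2))
-32*(6*W(5) + k(-1))*15 = -32*(6*(5*(2 - 4*5**2 + 7*5)) + (-2/3 - 1))*15 = -32*(6*(5*(2 - 4*25 + 35)) - 5/3)*15 = -32*(6*(5*(2 - 100 + 35)) - 5/3)*15 = -32*(6*(5*(-63)) - 5/3)*15 = -32*(6*(-315) - 5/3)*15 = -32*(-1890 - 5/3)*15 = -32*(-5675/3)*15 = (181600/3)*15 = 908000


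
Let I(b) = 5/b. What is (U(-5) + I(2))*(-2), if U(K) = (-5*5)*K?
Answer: -255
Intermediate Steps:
U(K) = -25*K
(U(-5) + I(2))*(-2) = (-25*(-5) + 5/2)*(-2) = (125 + 5*(1/2))*(-2) = (125 + 5/2)*(-2) = (255/2)*(-2) = -255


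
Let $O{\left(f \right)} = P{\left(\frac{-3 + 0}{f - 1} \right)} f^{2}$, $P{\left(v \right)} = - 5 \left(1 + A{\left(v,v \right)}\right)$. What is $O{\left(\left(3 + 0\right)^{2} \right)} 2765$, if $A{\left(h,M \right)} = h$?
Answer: $- \frac{5599125}{8} \approx -6.9989 \cdot 10^{5}$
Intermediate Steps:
$P{\left(v \right)} = -5 - 5 v$ ($P{\left(v \right)} = - 5 \left(1 + v\right) = -5 - 5 v$)
$O{\left(f \right)} = f^{2} \left(-5 + \frac{15}{-1 + f}\right)$ ($O{\left(f \right)} = \left(-5 - 5 \frac{-3 + 0}{f - 1}\right) f^{2} = \left(-5 - 5 \left(- \frac{3}{-1 + f}\right)\right) f^{2} = \left(-5 + \frac{15}{-1 + f}\right) f^{2} = f^{2} \left(-5 + \frac{15}{-1 + f}\right)$)
$O{\left(\left(3 + 0\right)^{2} \right)} 2765 = \frac{5 \left(\left(3 + 0\right)^{2}\right)^{2} \left(4 - \left(3 + 0\right)^{2}\right)}{-1 + \left(3 + 0\right)^{2}} \cdot 2765 = \frac{5 \left(3^{2}\right)^{2} \left(4 - 3^{2}\right)}{-1 + 3^{2}} \cdot 2765 = \frac{5 \cdot 9^{2} \left(4 - 9\right)}{-1 + 9} \cdot 2765 = 5 \cdot 81 \cdot \frac{1}{8} \left(4 - 9\right) 2765 = 5 \cdot 81 \cdot \frac{1}{8} \left(-5\right) 2765 = \left(- \frac{2025}{8}\right) 2765 = - \frac{5599125}{8}$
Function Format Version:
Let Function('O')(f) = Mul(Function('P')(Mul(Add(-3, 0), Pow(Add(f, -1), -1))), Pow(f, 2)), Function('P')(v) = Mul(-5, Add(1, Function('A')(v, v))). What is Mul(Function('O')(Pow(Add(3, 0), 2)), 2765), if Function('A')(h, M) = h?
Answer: Rational(-5599125, 8) ≈ -6.9989e+5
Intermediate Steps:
Function('P')(v) = Add(-5, Mul(-5, v)) (Function('P')(v) = Mul(-5, Add(1, v)) = Add(-5, Mul(-5, v)))
Function('O')(f) = Mul(Pow(f, 2), Add(-5, Mul(15, Pow(Add(-1, f), -1)))) (Function('O')(f) = Mul(Add(-5, Mul(-5, Mul(Add(-3, 0), Pow(Add(f, -1), -1)))), Pow(f, 2)) = Mul(Add(-5, Mul(-5, Mul(-3, Pow(Add(-1, f), -1)))), Pow(f, 2)) = Mul(Add(-5, Mul(15, Pow(Add(-1, f), -1))), Pow(f, 2)) = Mul(Pow(f, 2), Add(-5, Mul(15, Pow(Add(-1, f), -1)))))
Mul(Function('O')(Pow(Add(3, 0), 2)), 2765) = Mul(Mul(5, Pow(Pow(Add(3, 0), 2), 2), Pow(Add(-1, Pow(Add(3, 0), 2)), -1), Add(4, Mul(-1, Pow(Add(3, 0), 2)))), 2765) = Mul(Mul(5, Pow(Pow(3, 2), 2), Pow(Add(-1, Pow(3, 2)), -1), Add(4, Mul(-1, Pow(3, 2)))), 2765) = Mul(Mul(5, Pow(9, 2), Pow(Add(-1, 9), -1), Add(4, Mul(-1, 9))), 2765) = Mul(Mul(5, 81, Pow(8, -1), Add(4, -9)), 2765) = Mul(Mul(5, 81, Rational(1, 8), -5), 2765) = Mul(Rational(-2025, 8), 2765) = Rational(-5599125, 8)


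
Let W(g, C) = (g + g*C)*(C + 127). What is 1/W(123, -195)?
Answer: 1/1622616 ≈ 6.1629e-7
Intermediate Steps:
W(g, C) = (127 + C)*(g + C*g) (W(g, C) = (g + C*g)*(127 + C) = (127 + C)*(g + C*g))
1/W(123, -195) = 1/(123*(127 + (-195)² + 128*(-195))) = 1/(123*(127 + 38025 - 24960)) = 1/(123*13192) = 1/1622616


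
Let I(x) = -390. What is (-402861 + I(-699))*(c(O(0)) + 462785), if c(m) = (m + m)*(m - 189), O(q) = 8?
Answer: -185450699139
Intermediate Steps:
c(m) = 2*m*(-189 + m) (c(m) = (2*m)*(-189 + m) = 2*m*(-189 + m))
(-402861 + I(-699))*(c(O(0)) + 462785) = (-402861 - 390)*(2*8*(-189 + 8) + 462785) = -403251*(2*8*(-181) + 462785) = -403251*(-2896 + 462785) = -403251*459889 = -185450699139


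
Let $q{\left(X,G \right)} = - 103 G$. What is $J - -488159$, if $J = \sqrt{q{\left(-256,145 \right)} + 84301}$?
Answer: $488159 + \sqrt{69366} \approx 4.8842 \cdot 10^{5}$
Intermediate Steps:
$J = \sqrt{69366}$ ($J = \sqrt{\left(-103\right) 145 + 84301} = \sqrt{-14935 + 84301} = \sqrt{69366} \approx 263.37$)
$J - -488159 = \sqrt{69366} - -488159 = \sqrt{69366} + 488159 = 488159 + \sqrt{69366}$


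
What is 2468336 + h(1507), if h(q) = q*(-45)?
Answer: 2400521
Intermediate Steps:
h(q) = -45*q
2468336 + h(1507) = 2468336 - 45*1507 = 2468336 - 67815 = 2400521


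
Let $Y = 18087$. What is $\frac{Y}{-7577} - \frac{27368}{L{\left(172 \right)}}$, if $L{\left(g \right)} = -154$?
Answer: $\frac{9299179}{53039} \approx 175.33$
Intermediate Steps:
$\frac{Y}{-7577} - \frac{27368}{L{\left(172 \right)}} = \frac{18087}{-7577} - \frac{27368}{-154} = 18087 \left(- \frac{1}{7577}\right) - - \frac{1244}{7} = - \frac{18087}{7577} + \frac{1244}{7} = \frac{9299179}{53039}$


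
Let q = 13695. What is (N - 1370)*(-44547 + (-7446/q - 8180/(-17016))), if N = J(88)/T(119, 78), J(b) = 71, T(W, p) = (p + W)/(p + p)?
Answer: 111947683840451011/1912821735 ≈ 5.8525e+7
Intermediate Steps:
T(W, p) = (W + p)/(2*p) (T(W, p) = (W + p)/((2*p)) = (W + p)*(1/(2*p)) = (W + p)/(2*p))
N = 11076/197 (N = 71/(((½)*(119 + 78)/78)) = 71/(((½)*(1/78)*197)) = 71/(197/156) = 71*(156/197) = 11076/197 ≈ 56.223)
(N - 1370)*(-44547 + (-7446/q - 8180/(-17016))) = (11076/197 - 1370)*(-44547 + (-7446/13695 - 8180/(-17016))) = -258814*(-44547 + (-7446*1/13695 - 8180*(-1/17016)))/197 = -258814*(-44547 + (-2482/4565 + 2045/4254))/197 = -258814*(-44547 - 1223003/19419510)/197 = -258814/197*(-865082134973/19419510) = 111947683840451011/1912821735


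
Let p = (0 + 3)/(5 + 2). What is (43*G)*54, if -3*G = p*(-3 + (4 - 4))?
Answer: 6966/7 ≈ 995.14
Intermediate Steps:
p = 3/7 ≈ 0.42857
G = 3/7 (G = -(-3 + (4 - 4))/7 = -(-3 + 0)/7 = -(-3)/7 = -⅓*(-9/7) = 3/7 ≈ 0.42857)
(43*G)*54 = (43*(3/7))*54 = (129/7)*54 = 6966/7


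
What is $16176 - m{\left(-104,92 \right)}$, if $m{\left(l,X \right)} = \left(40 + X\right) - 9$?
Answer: $16053$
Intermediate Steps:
$m{\left(l,X \right)} = 31 + X$
$16176 - m{\left(-104,92 \right)} = 16176 - \left(31 + 92\right) = 16176 - 123 = 16053$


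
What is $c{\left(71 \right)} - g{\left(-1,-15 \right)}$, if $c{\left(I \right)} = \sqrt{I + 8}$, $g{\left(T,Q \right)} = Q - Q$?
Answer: $\sqrt{79} \approx 8.8882$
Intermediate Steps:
$g{\left(T,Q \right)} = 0$
$c{\left(I \right)} = \sqrt{8 + I}$
$c{\left(71 \right)} - g{\left(-1,-15 \right)} = \sqrt{8 + 71} - 0 = \sqrt{79} + 0 = \sqrt{79}$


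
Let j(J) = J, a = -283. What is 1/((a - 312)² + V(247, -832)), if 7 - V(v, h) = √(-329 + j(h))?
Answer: 354032/125338658185 + 3*I*√129/125338658185 ≈ 2.8246e-6 + 2.7185e-10*I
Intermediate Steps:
V(v, h) = 7 - √(-329 + h)
1/((a - 312)² + V(247, -832)) = 1/((-283 - 312)² + (7 - √(-329 - 832))) = 1/((-595)² + (7 - √(-1161))) = 1/(354025 + (7 - 3*I*√129)) = 1/(354032 - 3*I*√129)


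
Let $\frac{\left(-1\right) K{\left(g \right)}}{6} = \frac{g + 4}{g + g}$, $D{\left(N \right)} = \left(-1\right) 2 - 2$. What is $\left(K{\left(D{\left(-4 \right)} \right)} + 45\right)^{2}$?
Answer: $2025$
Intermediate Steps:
$D{\left(N \right)} = -4$ ($D{\left(N \right)} = -2 - 2 = -4$)
$K{\left(g \right)} = - \frac{3 \left(4 + g\right)}{g}$ ($K{\left(g \right)} = - 6 \frac{g + 4}{g + g} = - 6 \frac{4 + g}{2 g} = - \frac{3 \left(4 + g\right)}{g}$)
$\left(K{\left(D{\left(-4 \right)} \right)} + 45\right)^{2} = \left(\left(-3 - \frac{12}{-4}\right) + 45\right)^{2} = \left(\left(-3 - -3\right) + 45\right)^{2} = \left(\left(-3 + 3\right) + 45\right)^{2} = \left(0 + 45\right)^{2} = 45^{2} = 2025$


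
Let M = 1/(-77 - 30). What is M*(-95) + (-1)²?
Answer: 202/107 ≈ 1.8878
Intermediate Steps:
M = -1/107 (M = 1/(-107) = -1/107 ≈ -0.0093458)
M*(-95) + (-1)² = -1/107*(-95) + (-1)² = 95/107 + 1 = 202/107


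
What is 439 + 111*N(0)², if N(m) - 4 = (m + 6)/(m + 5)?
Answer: 86011/25 ≈ 3440.4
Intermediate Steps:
N(m) = 4 + (6 + m)/(5 + m) (N(m) = 4 + (m + 6)/(m + 5) = 4 + (6 + m)/(5 + m))
439 + 111*N(0)² = 439 + 111*((26 + 5*0)/(5 + 0))² = 439 + 111*((26 + 0)/5)² = 439 + 111*((⅕)*26)² = 439 + 111*(26/5)² = 439 + 111*(676/25) = 439 + 75036/25 = 86011/25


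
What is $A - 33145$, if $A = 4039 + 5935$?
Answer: $-23171$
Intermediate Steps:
$A = 9974$
$A - 33145 = 9974 - 33145 = -23171$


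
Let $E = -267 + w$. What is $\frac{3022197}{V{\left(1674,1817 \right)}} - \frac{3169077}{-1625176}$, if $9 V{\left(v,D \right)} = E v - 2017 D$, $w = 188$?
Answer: $- \frac{32171005090653}{6171012670760} \approx -5.2132$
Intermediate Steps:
$E = -79$ ($E = -267 + 188 = -79$)
$V{\left(v,D \right)} = - \frac{2017 D}{9} - \frac{79 v}{9}$ ($V{\left(v,D \right)} = \frac{- 79 v - 2017 D}{9} = \frac{- 2017 D - 79 v}{9} = - \frac{2017 D}{9} - \frac{79 v}{9}$)
$\frac{3022197}{V{\left(1674,1817 \right)}} - \frac{3169077}{-1625176} = \frac{3022197}{\left(- \frac{2017}{9}\right) 1817 - 14694} - \frac{3169077}{-1625176} = \frac{3022197}{- \frac{3664889}{9} - 14694} - - \frac{3169077}{1625176} = \frac{3022197}{- \frac{3797135}{9}} + \frac{3169077}{1625176} = 3022197 \left(- \frac{9}{3797135}\right) + \frac{3169077}{1625176} = - \frac{27199773}{3797135} + \frac{3169077}{1625176} = - \frac{32171005090653}{6171012670760}$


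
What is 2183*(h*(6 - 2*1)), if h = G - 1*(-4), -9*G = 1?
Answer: 305620/9 ≈ 33958.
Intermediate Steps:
G = -⅑ (G = -⅑*1 = -⅑ ≈ -0.11111)
h = 35/9 (h = -⅑ - 1*(-4) = -⅑ + 4 = 35/9 ≈ 3.8889)
2183*(h*(6 - 2*1)) = 2183*(35*(6 - 2*1)/9) = 2183*(35*(6 - 2)/9) = 2183*((35/9)*4) = 2183*(140/9) = 305620/9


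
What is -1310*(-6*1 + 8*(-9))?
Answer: 102180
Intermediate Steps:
-1310*(-6*1 + 8*(-9)) = -1310*(-6 - 72) = -1310*(-78) = 102180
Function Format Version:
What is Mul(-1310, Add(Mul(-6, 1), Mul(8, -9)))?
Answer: 102180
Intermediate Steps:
Mul(-1310, Add(Mul(-6, 1), Mul(8, -9))) = Mul(-1310, Add(-6, -72)) = Mul(-1310, -78) = 102180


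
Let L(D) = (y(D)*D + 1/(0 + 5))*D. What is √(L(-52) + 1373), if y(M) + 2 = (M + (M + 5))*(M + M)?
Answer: √695908465/5 ≈ 5276.0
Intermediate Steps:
y(M) = -2 + 2*M*(5 + 2*M) (y(M) = -2 + (M + (M + 5))*(M + M) = -2 + (M + (5 + M))*(2*M) = -2 + (5 + 2*M)*(2*M) = -2 + 2*M*(5 + 2*M))
L(D) = D*(⅕ + D*(-2 + 4*D² + 10*D)) (L(D) = ((-2 + 4*D² + 10*D)*D + 1/(0 + 5))*D = (D*(-2 + 4*D² + 10*D) + 1/5)*D = (D*(-2 + 4*D² + 10*D) + ⅕)*D = (⅕ + D*(-2 + 4*D² + 10*D))*D = D*(⅕ + D*(-2 + 4*D² + 10*D)))
√(L(-52) + 1373) = √((⅕)*(-52)*(1 + 10*(-52)*(-1 + 2*(-52)² + 5*(-52))) + 1373) = √((⅕)*(-52)*(1 + 10*(-52)*(-1 + 2*2704 - 260)) + 1373) = √((⅕)*(-52)*(1 + 10*(-52)*(-1 + 5408 - 260)) + 1373) = √((⅕)*(-52)*(1 + 10*(-52)*5147) + 1373) = √((⅕)*(-52)*(1 - 2676440) + 1373) = √((⅕)*(-52)*(-2676439) + 1373) = √(139174828/5 + 1373) = √(139181693/5) = √695908465/5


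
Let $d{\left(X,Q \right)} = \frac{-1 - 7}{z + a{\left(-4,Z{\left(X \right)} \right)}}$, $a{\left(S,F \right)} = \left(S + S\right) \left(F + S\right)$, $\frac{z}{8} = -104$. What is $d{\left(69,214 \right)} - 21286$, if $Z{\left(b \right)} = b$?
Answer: $- \frac{3597333}{169} \approx -21286.0$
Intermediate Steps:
$z = -832$ ($z = 8 \left(-104\right) = -832$)
$a{\left(S,F \right)} = 2 S \left(F + S\right)$
$d{\left(X,Q \right)} = - \frac{8}{-800 - 8 X}$ ($d{\left(X,Q \right)} = \frac{-1 - 7}{-832 + 2 \left(-4\right) \left(X - 4\right)} = - \frac{8}{-832 + 2 \left(-4\right) \left(-4 + X\right)} = - \frac{8}{-832 - \left(-32 + 8 X\right)} = - \frac{8}{-800 - 8 X}$)
$d{\left(69,214 \right)} - 21286 = \frac{1}{100 + 69} - 21286 = \frac{1}{169} - 21286 = - \frac{3597333}{169}$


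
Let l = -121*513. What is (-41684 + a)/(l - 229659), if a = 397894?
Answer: -178105/145866 ≈ -1.2210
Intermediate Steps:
l = -62073
(-41684 + a)/(l - 229659) = (-41684 + 397894)/(-62073 - 229659) = 356210/(-291732) = 356210*(-1/291732) = -178105/145866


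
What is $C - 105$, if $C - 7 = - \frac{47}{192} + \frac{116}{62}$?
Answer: $- \frac{573617}{5952} \approx -96.374$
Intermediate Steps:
$C = \frac{51343}{5952}$ ($C = 7 + \left(- \frac{47}{192} + \frac{116}{62}\right) = 7 + \left(\left(-47\right) \frac{1}{192} + 116 \cdot \frac{1}{62}\right) = 7 + \left(- \frac{47}{192} + \frac{58}{31}\right) = 7 + \frac{9679}{5952} = \frac{51343}{5952} \approx 8.6262$)
$C - 105 = \frac{51343}{5952} - 105 = - \frac{573617}{5952}$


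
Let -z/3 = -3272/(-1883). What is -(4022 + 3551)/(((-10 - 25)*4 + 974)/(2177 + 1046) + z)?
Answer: 45959847857/30066546 ≈ 1528.6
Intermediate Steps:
z = -9816/1883 (z = -(-9816)/(-1883) = -(-9816)*(-1)/1883 = -3*3272/1883 = -9816/1883 ≈ -5.2130)
-(4022 + 3551)/(((-10 - 25)*4 + 974)/(2177 + 1046) + z) = -(4022 + 3551)/(((-10 - 25)*4 + 974)/(2177 + 1046) - 9816/1883) = -7573/((-35*4 + 974)/3223 - 9816/1883) = -7573/((-140 + 974)*(1/3223) - 9816/1883) = -7573/(834*(1/3223) - 9816/1883) = -7573/(834/3223 - 9816/1883) = -7573/(-30066546/6068909) = -7573*(-6068909)/30066546 = -1*(-45959847857/30066546) = 45959847857/30066546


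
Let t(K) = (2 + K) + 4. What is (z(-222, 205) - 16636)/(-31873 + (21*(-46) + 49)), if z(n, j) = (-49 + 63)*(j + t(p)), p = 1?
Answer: 2278/5465 ≈ 0.41683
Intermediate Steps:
t(K) = 6 + K
z(n, j) = 98 + 14*j (z(n, j) = (-49 + 63)*(j + (6 + 1)) = 14*(j + 7) = 14*(7 + j) = 98 + 14*j)
(z(-222, 205) - 16636)/(-31873 + (21*(-46) + 49)) = ((98 + 14*205) - 16636)/(-31873 + (21*(-46) + 49)) = ((98 + 2870) - 16636)/(-31873 + (-966 + 49)) = (2968 - 16636)/(-31873 - 917) = -13668/(-32790) = -13668*(-1/32790) = 2278/5465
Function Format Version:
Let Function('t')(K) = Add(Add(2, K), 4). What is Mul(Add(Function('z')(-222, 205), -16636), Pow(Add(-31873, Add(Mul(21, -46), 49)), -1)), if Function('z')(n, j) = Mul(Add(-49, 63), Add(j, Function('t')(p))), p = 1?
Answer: Rational(2278, 5465) ≈ 0.41683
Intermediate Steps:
Function('t')(K) = Add(6, K)
Function('z')(n, j) = Add(98, Mul(14, j)) (Function('z')(n, j) = Mul(Add(-49, 63), Add(j, Add(6, 1))) = Mul(14, Add(j, 7)) = Mul(14, Add(7, j)) = Add(98, Mul(14, j)))
Mul(Add(Function('z')(-222, 205), -16636), Pow(Add(-31873, Add(Mul(21, -46), 49)), -1)) = Mul(Add(Add(98, Mul(14, 205)), -16636), Pow(Add(-31873, Add(Mul(21, -46), 49)), -1)) = Mul(Add(Add(98, 2870), -16636), Pow(Add(-31873, Add(-966, 49)), -1)) = Mul(Add(2968, -16636), Pow(Add(-31873, -917), -1)) = Mul(-13668, Pow(-32790, -1)) = Mul(-13668, Rational(-1, 32790)) = Rational(2278, 5465)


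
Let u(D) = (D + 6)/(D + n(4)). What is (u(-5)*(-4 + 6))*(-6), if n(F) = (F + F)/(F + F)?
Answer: 3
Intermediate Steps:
n(F) = 1 (n(F) = (2*F)/((2*F)) = (2*F)*(1/(2*F)) = 1)
u(D) = (6 + D)/(1 + D) (u(D) = (D + 6)/(D + 1) = (6 + D)/(1 + D))
(u(-5)*(-4 + 6))*(-6) = (((6 - 5)/(1 - 5))*(-4 + 6))*(-6) = ((1/(-4))*2)*(-6) = (-1/4*1*2)*(-6) = -1/4*2*(-6) = -1/2*(-6) = 3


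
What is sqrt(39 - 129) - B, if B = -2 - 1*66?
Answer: 68 + 3*I*sqrt(10) ≈ 68.0 + 9.4868*I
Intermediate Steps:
B = -68 (B = -2 - 66 = -68)
sqrt(39 - 129) - B = sqrt(39 - 129) - 1*(-68) = sqrt(-90) + 68 = 3*I*sqrt(10) + 68 = 68 + 3*I*sqrt(10)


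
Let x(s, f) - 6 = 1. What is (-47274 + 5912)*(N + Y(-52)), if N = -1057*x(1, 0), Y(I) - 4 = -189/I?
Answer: 7948763031/26 ≈ 3.0572e+8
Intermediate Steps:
x(s, f) = 7 (x(s, f) = 6 + 1 = 7)
Y(I) = 4 - 189/I
N = -7399 (N = -1057*7 = -7399)
(-47274 + 5912)*(N + Y(-52)) = (-47274 + 5912)*(-7399 + (4 - 189/(-52))) = -41362*(-7399 + (4 - 189*(-1/52))) = -41362*(-7399 + (4 + 189/52)) = -41362*(-7399 + 397/52) = -41362*(-384351/52) = 7948763031/26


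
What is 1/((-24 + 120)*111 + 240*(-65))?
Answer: -1/4944 ≈ -0.00020227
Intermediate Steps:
1/((-24 + 120)*111 + 240*(-65)) = 1/(96*111 - 15600) = 1/(10656 - 15600) = 1/(-4944) = -1/4944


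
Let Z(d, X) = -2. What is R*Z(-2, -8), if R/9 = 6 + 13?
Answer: -342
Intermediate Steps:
R = 171 (R = 9*(6 + 13) = 9*19 = 171)
R*Z(-2, -8) = 171*(-2) = -342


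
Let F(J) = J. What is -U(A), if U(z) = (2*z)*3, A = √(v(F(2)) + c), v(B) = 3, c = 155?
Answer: -6*√158 ≈ -75.419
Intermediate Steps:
A = √158 (A = √(3 + 155) = √158 ≈ 12.570)
U(z) = 6*z
-U(A) = -6*√158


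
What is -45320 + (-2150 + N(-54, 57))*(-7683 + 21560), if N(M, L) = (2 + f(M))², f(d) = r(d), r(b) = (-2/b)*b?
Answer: -29880870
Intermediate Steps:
r(b) = -2
f(d) = -2
N(M, L) = 0 (N(M, L) = (2 - 2)² = 0² = 0)
-45320 + (-2150 + N(-54, 57))*(-7683 + 21560) = -45320 + (-2150 + 0)*(-7683 + 21560) = -45320 - 2150*13877 = -45320 - 29835550 = -29880870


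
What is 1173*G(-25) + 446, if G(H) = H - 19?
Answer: -51166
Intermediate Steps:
G(H) = -19 + H
1173*G(-25) + 446 = 1173*(-19 - 25) + 446 = 1173*(-44) + 446 = -51612 + 446 = -51166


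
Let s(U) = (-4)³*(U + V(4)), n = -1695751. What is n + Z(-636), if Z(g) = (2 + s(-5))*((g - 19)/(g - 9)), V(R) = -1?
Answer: -218701313/129 ≈ -1.6954e+6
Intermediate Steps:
s(U) = 64 - 64*U (s(U) = (-4)³*(U - 1) = -64*(-1 + U) = 64 - 64*U)
Z(g) = 386*(-19 + g)/(-9 + g) (Z(g) = (2 + (64 - 64*(-5)))*((g - 19)/(g - 9)) = (2 + (64 + 320))*((-19 + g)/(-9 + g)) = (2 + 384)*((-19 + g)/(-9 + g)) = 386*((-19 + g)/(-9 + g)) = 386*(-19 + g)/(-9 + g))
n + Z(-636) = -1695751 + 386*(-19 - 636)/(-9 - 636) = -1695751 + 386*(-655)/(-645) = -1695751 + 386*(-1/645)*(-655) = -1695751 + 50566/129 = -218701313/129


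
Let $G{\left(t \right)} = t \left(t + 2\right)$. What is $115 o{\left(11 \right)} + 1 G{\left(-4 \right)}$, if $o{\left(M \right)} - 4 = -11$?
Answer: $-797$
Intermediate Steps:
$o{\left(M \right)} = -7$ ($o{\left(M \right)} = 4 - 11 = -7$)
$G{\left(t \right)} = t \left(2 + t\right)$
$115 o{\left(11 \right)} + 1 G{\left(-4 \right)} = 115 \left(-7\right) + 1 \left(- 4 \left(2 - 4\right)\right) = -805 + 1 \left(\left(-4\right) \left(-2\right)\right) = -805 + 1 \cdot 8 = -805 + 8 = -797$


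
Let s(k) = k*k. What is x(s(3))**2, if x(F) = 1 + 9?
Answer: 100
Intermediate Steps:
s(k) = k**2
x(F) = 10
x(s(3))**2 = 10**2 = 100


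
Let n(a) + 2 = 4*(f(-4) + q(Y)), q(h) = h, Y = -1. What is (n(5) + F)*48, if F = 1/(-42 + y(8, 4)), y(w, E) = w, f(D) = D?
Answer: -17976/17 ≈ -1057.4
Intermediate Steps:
n(a) = -22 (n(a) = -2 + 4*(-4 - 1) = -2 + 4*(-5) = -2 - 20 = -22)
F = -1/34 (F = 1/(-42 + 8) = 1/(-34) = -1/34 ≈ -0.029412)
(n(5) + F)*48 = (-22 - 1/34)*48 = -749/34*48 = -17976/17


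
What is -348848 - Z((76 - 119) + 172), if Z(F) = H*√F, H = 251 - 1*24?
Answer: -348848 - 227*√129 ≈ -3.5143e+5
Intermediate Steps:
H = 227 (H = 251 - 24 = 227)
Z(F) = 227*√F
-348848 - Z((76 - 119) + 172) = -348848 - 227*√((76 - 119) + 172) = -348848 - 227*√(-43 + 172) = -348848 - 227*√129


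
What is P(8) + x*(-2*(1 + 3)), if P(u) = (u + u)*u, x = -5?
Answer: 168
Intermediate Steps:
P(u) = 2*u² (P(u) = (2*u)*u = 2*u²)
P(8) + x*(-2*(1 + 3)) = 2*8² - (-10)*(1 + 3) = 2*64 - (-10)*4 = 128 - 5*(-8) = 128 + 40 = 168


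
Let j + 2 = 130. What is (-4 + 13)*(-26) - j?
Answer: -362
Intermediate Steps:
j = 128 (j = -2 + 130 = 128)
(-4 + 13)*(-26) - j = (-4 + 13)*(-26) - 1*128 = 9*(-26) - 128 = -234 - 128 = -362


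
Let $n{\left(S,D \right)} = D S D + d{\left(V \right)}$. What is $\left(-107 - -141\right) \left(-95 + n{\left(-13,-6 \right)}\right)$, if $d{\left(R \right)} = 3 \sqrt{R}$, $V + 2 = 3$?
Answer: $-19040$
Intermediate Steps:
$V = 1$ ($V = -2 + 3 = 1$)
$n{\left(S,D \right)} = 3 + S D^{2}$ ($n{\left(S,D \right)} = D S D + 3 \sqrt{1} = S D^{2} + 3 \cdot 1 = S D^{2} + 3 = 3 + S D^{2}$)
$\left(-107 - -141\right) \left(-95 + n{\left(-13,-6 \right)}\right) = \left(-107 - -141\right) \left(-95 + \left(3 - 13 \left(-6\right)^{2}\right)\right) = \left(-107 + 141\right) \left(-95 + \left(3 - 468\right)\right) = 34 \left(-95 + \left(3 - 468\right)\right) = 34 \left(-95 - 465\right) = 34 \left(-560\right) = -19040$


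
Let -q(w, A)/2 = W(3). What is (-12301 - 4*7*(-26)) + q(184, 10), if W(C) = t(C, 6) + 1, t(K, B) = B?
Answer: -11587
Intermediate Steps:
W(C) = 7 (W(C) = 6 + 1 = 7)
q(w, A) = -14 (q(w, A) = -2*7 = -14)
(-12301 - 4*7*(-26)) + q(184, 10) = (-12301 - 4*7*(-26)) - 14 = (-12301 - 28*(-26)) - 14 = (-12301 + 728) - 14 = -11573 - 14 = -11587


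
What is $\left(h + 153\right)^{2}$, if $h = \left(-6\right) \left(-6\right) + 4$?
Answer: $37249$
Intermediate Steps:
$h = 40$ ($h = 36 + 4 = 40$)
$\left(h + 153\right)^{2} = \left(40 + 153\right)^{2} = 193^{2} = 37249$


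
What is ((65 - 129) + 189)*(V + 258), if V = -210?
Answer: 6000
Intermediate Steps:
((65 - 129) + 189)*(V + 258) = ((65 - 129) + 189)*(-210 + 258) = (-64 + 189)*48 = 125*48 = 6000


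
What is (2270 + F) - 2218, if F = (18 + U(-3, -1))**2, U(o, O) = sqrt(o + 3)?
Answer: 376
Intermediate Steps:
U(o, O) = sqrt(3 + o)
F = 324 (F = (18 + sqrt(3 - 3))**2 = (18 + sqrt(0))**2 = (18 + 0)**2 = 18**2 = 324)
(2270 + F) - 2218 = (2270 + 324) - 2218 = 2594 - 2218 = 376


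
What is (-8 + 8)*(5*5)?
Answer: 0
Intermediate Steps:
(-8 + 8)*(5*5) = 0*25 = 0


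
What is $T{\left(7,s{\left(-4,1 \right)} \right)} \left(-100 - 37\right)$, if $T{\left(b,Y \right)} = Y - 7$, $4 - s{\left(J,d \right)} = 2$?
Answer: $685$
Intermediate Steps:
$s{\left(J,d \right)} = 2$ ($s{\left(J,d \right)} = 4 - 2 = 2$)
$T{\left(b,Y \right)} = -7 + Y$ ($T{\left(b,Y \right)} = Y - 7 = -7 + Y$)
$T{\left(7,s{\left(-4,1 \right)} \right)} \left(-100 - 37\right) = \left(-7 + 2\right) \left(-100 - 37\right) = \left(-5\right) \left(-137\right) = 685$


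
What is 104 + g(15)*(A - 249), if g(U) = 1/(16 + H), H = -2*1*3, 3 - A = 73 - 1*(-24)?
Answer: 697/10 ≈ 69.700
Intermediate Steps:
A = -94 (A = 3 - (73 - 1*(-24)) = 3 - (73 + 24) = 3 - 1*97 = 3 - 97 = -94)
H = -6 (H = -2*3 = -1*6 = -6)
g(U) = ⅒ (g(U) = 1/(16 - 6) = 1/10 = ⅒)
104 + g(15)*(A - 249) = 104 + (-94 - 249)/10 = 104 + (⅒)*(-343) = 104 - 343/10 = 697/10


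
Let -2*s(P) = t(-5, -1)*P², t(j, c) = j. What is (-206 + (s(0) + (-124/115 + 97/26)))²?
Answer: 369674944081/8940100 ≈ 41350.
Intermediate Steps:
s(P) = 5*P²/2 (s(P) = -(-5)*P²/2 = 5*P²/2)
(-206 + (s(0) + (-124/115 + 97/26)))² = (-206 + ((5/2)*0² + (-124/115 + 97/26)))² = (-206 + ((5/2)*0 + (-124*1/115 + 97*(1/26))))² = (-206 + (0 + (-124/115 + 97/26)))² = (-206 + (0 + 7931/2990))² = (-206 + 7931/2990)² = (-608009/2990)² = 369674944081/8940100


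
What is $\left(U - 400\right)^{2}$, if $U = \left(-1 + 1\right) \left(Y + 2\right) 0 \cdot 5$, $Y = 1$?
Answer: $160000$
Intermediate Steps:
$U = 0$ ($U = \left(-1 + 1\right) \left(1 + 2\right) 0 \cdot 5 = 0 \cdot 3 \cdot 0 \cdot 5 = 0 \cdot 0 \cdot 5 = 0 \cdot 5 = 0$)
$\left(U - 400\right)^{2} = \left(0 - 400\right)^{2} = \left(-400\right)^{2} = 160000$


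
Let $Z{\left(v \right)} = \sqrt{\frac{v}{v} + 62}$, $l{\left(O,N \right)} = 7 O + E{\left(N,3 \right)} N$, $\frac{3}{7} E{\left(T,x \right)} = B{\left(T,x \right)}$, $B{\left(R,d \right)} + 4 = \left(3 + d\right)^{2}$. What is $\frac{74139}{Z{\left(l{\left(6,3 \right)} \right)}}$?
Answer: $\frac{24713 \sqrt{7}}{7} \approx 9340.6$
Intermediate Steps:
$B{\left(R,d \right)} = -4 + \left(3 + d\right)^{2}$
$E{\left(T,x \right)} = - \frac{28}{3} + \frac{7 \left(3 + x\right)^{2}}{3}$ ($E{\left(T,x \right)} = \frac{7 \left(-4 + \left(3 + x\right)^{2}\right)}{3} = - \frac{28}{3} + \frac{7 \left(3 + x\right)^{2}}{3}$)
$l{\left(O,N \right)} = 7 O + \frac{224 N}{3}$ ($l{\left(O,N \right)} = 7 O + \left(- \frac{28}{3} + \frac{7 \left(3 + 3\right)^{2}}{3}\right) N = 7 O + \left(- \frac{28}{3} + \frac{7 \cdot 6^{2}}{3}\right) N = 7 O + \left(- \frac{28}{3} + \frac{7}{3} \cdot 36\right) N = 7 O + \left(- \frac{28}{3} + 84\right) N = 7 O + \frac{224 N}{3}$)
$Z{\left(v \right)} = 3 \sqrt{7}$ ($Z{\left(v \right)} = \sqrt{1 + 62} = \sqrt{63} = 3 \sqrt{7}$)
$\frac{74139}{Z{\left(l{\left(6,3 \right)} \right)}} = \frac{74139}{3 \sqrt{7}} = 74139 \frac{\sqrt{7}}{21} = \frac{24713 \sqrt{7}}{7}$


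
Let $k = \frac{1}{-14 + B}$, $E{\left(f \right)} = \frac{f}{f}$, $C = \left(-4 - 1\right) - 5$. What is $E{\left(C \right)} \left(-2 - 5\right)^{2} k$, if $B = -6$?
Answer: $- \frac{49}{20} \approx -2.45$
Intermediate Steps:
$C = -10$ ($C = -5 - 5 = -10$)
$E{\left(f \right)} = 1$
$k = - \frac{1}{20}$ ($k = \frac{1}{-14 - 6} = \frac{1}{-20} = - \frac{1}{20} \approx -0.05$)
$E{\left(C \right)} \left(-2 - 5\right)^{2} k = 1 \left(-2 - 5\right)^{2} \left(- \frac{1}{20}\right) = 1 \left(-7\right)^{2} \left(- \frac{1}{20}\right) = 1 \cdot 49 \left(- \frac{1}{20}\right) = 49 \left(- \frac{1}{20}\right) = - \frac{49}{20}$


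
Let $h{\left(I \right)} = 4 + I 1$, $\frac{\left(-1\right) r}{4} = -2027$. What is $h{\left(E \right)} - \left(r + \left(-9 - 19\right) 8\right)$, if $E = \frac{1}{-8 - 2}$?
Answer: $- \frac{78801}{10} \approx -7880.1$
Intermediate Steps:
$r = 8108$ ($r = \left(-4\right) \left(-2027\right) = 8108$)
$E = - \frac{1}{10}$ ($E = \frac{1}{-10} = - \frac{1}{10} \approx -0.1$)
$h{\left(I \right)} = 4 + I$
$h{\left(E \right)} - \left(r + \left(-9 - 19\right) 8\right) = \left(4 - \frac{1}{10}\right) - \left(8108 + \left(-9 - 19\right) 8\right) = \frac{39}{10} - \left(8108 - 224\right) = \frac{39}{10} - 7884 = - \frac{78801}{10}$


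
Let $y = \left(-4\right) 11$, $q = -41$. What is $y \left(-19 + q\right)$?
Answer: $2640$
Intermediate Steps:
$y = -44$
$y \left(-19 + q\right) = - 44 \left(-19 - 41\right) = \left(-44\right) \left(-60\right) = 2640$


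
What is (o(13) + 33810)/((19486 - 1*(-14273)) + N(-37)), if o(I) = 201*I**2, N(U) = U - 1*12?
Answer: 67779/33710 ≈ 2.0107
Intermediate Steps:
N(U) = -12 + U (N(U) = U - 12 = -12 + U)
(o(13) + 33810)/((19486 - 1*(-14273)) + N(-37)) = (201*13**2 + 33810)/((19486 - 1*(-14273)) + (-12 - 37)) = (201*169 + 33810)/((19486 + 14273) - 49) = (33969 + 33810)/(33759 - 49) = 67779/33710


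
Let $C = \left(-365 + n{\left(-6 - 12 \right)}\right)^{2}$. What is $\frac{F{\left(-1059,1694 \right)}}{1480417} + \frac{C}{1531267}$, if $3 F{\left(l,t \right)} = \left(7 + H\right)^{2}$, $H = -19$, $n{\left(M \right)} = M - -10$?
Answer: $\frac{206042437609}{2266913698339} \approx 0.090891$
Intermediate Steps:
$n{\left(M \right)} = 10 + M$ ($n{\left(M \right)} = M + 10 = 10 + M$)
$C = 139129$ ($C = \left(-365 + \left(10 - 18\right)\right)^{2} = \left(-365 - 8\right)^{2} = \left(-373\right)^{2} = 139129$)
$F{\left(l,t \right)} = 48$ ($F{\left(l,t \right)} = \frac{\left(7 - 19\right)^{2}}{3} = \frac{\left(-12\right)^{2}}{3} = \frac{1}{3} \cdot 144 = 48$)
$\frac{F{\left(-1059,1694 \right)}}{1480417} + \frac{C}{1531267} = \frac{48}{1480417} + \frac{139129}{1531267} = \frac{206042437609}{2266913698339}$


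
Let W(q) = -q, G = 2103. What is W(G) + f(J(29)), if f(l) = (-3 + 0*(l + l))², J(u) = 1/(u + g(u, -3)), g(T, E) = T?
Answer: -2094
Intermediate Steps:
J(u) = 1/(2*u) (J(u) = 1/(u + u) = 1/(2*u))
f(l) = 9 (f(l) = (-3 + 0*(2*l))² = (-3 + 0)² = (-3)² = 9)
W(G) + f(J(29)) = -1*2103 + 9 = -2103 + 9 = -2094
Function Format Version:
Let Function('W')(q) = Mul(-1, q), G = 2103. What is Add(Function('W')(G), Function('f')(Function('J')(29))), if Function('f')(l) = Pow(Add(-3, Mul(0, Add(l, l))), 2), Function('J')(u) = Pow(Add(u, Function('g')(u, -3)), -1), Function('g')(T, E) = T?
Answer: -2094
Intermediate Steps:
Function('J')(u) = Mul(Rational(1, 2), Pow(u, -1)) (Function('J')(u) = Pow(Add(u, u), -1) = Pow(Mul(2, u), -1) = Mul(Rational(1, 2), Pow(u, -1)))
Function('f')(l) = 9 (Function('f')(l) = Pow(Add(-3, Mul(0, Mul(2, l))), 2) = Pow(Add(-3, 0), 2) = Pow(-3, 2) = 9)
Add(Function('W')(G), Function('f')(Function('J')(29))) = Add(Mul(-1, 2103), 9) = Add(-2103, 9) = -2094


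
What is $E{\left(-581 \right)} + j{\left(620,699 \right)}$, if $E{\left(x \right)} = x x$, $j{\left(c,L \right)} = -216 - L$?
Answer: $336646$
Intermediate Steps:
$E{\left(x \right)} = x^{2}$
$E{\left(-581 \right)} + j{\left(620,699 \right)} = \left(-581\right)^{2} - 915 = 337561 - 915 = 336646$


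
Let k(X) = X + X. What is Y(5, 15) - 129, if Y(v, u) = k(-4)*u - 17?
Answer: -266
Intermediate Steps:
k(X) = 2*X
Y(v, u) = -17 - 8*u (Y(v, u) = (2*(-4))*u - 17 = -8*u - 17 = -17 - 8*u)
Y(5, 15) - 129 = (-17 - 8*15) - 129 = (-17 - 120) - 129 = -137 - 129 = -266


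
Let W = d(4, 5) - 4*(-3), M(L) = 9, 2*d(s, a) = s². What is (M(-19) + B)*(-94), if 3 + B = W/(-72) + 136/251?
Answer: -1330147/2259 ≈ -588.82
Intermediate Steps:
d(s, a) = s²/2
W = 20 (W = (½)*4² - 4*(-3) = (½)*16 + 12 = 8 + 12 = 20)
B = -12361/4518 (B = -3 + (20/(-72) + 136/251) = -3 + (20*(-1/72) + 136*(1/251)) = -3 + (-5/18 + 136/251) = -3 + 1193/4518 = -12361/4518 ≈ -2.7359)
(M(-19) + B)*(-94) = (9 - 12361/4518)*(-94) = (28301/4518)*(-94) = -1330147/2259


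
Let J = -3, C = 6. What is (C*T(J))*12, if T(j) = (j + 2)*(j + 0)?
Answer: 216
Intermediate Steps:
T(j) = j*(2 + j) (T(j) = (2 + j)*j = j*(2 + j))
(C*T(J))*12 = (6*(-3*(2 - 3)))*12 = (6*(-3*(-1)))*12 = (6*3)*12 = 18*12 = 216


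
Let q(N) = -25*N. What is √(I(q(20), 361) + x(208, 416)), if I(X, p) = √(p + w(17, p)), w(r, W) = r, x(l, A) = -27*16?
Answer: √(-432 + 3*√42) ≈ 20.312*I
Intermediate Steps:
x(l, A) = -432
I(X, p) = √(17 + p) (I(X, p) = √(p + 17) = √(17 + p))
√(I(q(20), 361) + x(208, 416)) = √(√(17 + 361) - 432) = √(√378 - 432) = √(3*√42 - 432) = √(-432 + 3*√42)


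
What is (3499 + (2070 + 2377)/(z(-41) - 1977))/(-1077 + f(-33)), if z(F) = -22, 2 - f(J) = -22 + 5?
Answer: -3495027/1057471 ≈ -3.3051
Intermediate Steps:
f(J) = 19 (f(J) = 2 - (-22 + 5) = 2 - 1*(-17) = 2 + 17 = 19)
(3499 + (2070 + 2377)/(z(-41) - 1977))/(-1077 + f(-33)) = (3499 + (2070 + 2377)/(-22 - 1977))/(-1077 + 19) = (3499 + 4447/(-1999))/(-1058) = (3499 + 4447*(-1/1999))*(-1/1058) = (3499 - 4447/1999)*(-1/1058) = (6990054/1999)*(-1/1058) = -3495027/1057471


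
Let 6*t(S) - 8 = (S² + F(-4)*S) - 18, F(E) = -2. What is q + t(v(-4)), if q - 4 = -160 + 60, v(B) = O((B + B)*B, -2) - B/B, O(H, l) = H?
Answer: 313/6 ≈ 52.167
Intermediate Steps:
v(B) = -1 + 2*B² (v(B) = (B + B)*B - B/B = (2*B)*B - 1*1 = 2*B² - 1 = -1 + 2*B²)
q = -96 (q = 4 + (-160 + 60) = 4 - 100 = -96)
t(S) = -5/3 - S/3 + S²/6 (t(S) = 4/3 + ((S² - 2*S) - 18)/6 = 4/3 + (-18 + S² - 2*S)/6 = 4/3 + (-3 - S/3 + S²/6) = -5/3 - S/3 + S²/6)
q + t(v(-4)) = -96 + (-5/3 - (-1 + 2*(-4)²)/3 + (-1 + 2*(-4)²)²/6) = -96 + (-5/3 - (-1 + 2*16)/3 + (-1 + 2*16)²/6) = -96 + (-5/3 - (-1 + 32)/3 + (-1 + 32)²/6) = -96 + (-5/3 - ⅓*31 + (⅙)*31²) = -96 + (-5/3 - 31/3 + (⅙)*961) = -96 + (-5/3 - 31/3 + 961/6) = -96 + 889/6 = 313/6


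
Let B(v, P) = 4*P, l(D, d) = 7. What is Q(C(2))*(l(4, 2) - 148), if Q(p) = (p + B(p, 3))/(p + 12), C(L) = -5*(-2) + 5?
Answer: -141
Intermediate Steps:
C(L) = 15 (C(L) = 10 + 5 = 15)
Q(p) = 1 (Q(p) = (p + 4*3)/(p + 12) = (p + 12)/(12 + p) = (12 + p)/(12 + p) = 1)
Q(C(2))*(l(4, 2) - 148) = 1*(7 - 148) = 1*(-141) = -141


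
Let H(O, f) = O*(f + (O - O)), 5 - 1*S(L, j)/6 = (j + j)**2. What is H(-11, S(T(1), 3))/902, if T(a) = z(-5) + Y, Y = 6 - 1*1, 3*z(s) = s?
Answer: 93/41 ≈ 2.2683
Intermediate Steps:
z(s) = s/3
Y = 5 (Y = 6 - 1 = 5)
T(a) = 10/3 (T(a) = (1/3)*(-5) + 5 = -5/3 + 5 = 10/3)
S(L, j) = 30 - 24*j**2 (S(L, j) = 30 - 6*(j + j)**2 = 30 - 6*4*j**2 = 30 - 24*j**2)
H(O, f) = O*f (H(O, f) = O*(f + 0) = O*f)
H(-11, S(T(1), 3))/902 = -11*(30 - 24*3**2)/902 = -11*(30 - 24*9)*(1/902) = -11*(30 - 216)*(1/902) = -11*(-186)*(1/902) = 2046*(1/902) = 93/41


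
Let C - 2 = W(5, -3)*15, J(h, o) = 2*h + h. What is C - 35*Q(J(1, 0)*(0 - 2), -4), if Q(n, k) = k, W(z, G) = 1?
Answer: 157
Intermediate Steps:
J(h, o) = 3*h
C = 17 (C = 2 + 1*15 = 2 + 15 = 17)
C - 35*Q(J(1, 0)*(0 - 2), -4) = 17 - 35*(-4) = 17 + 140 = 157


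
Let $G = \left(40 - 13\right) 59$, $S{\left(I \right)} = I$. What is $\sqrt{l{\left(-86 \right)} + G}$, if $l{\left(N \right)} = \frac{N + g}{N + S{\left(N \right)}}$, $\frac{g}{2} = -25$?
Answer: $\frac{\sqrt{2946919}}{43} \approx 39.922$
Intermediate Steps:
$g = -50$ ($g = 2 \left(-25\right) = -50$)
$l{\left(N \right)} = \frac{-50 + N}{2 N}$ ($l{\left(N \right)} = \frac{N - 50}{N + N} = \frac{-50 + N}{2 N}$)
$G = 1593$ ($G = 27 \cdot 59 = 1593$)
$\sqrt{l{\left(-86 \right)} + G} = \sqrt{\frac{-50 - 86}{2 \left(-86\right)} + 1593} = \sqrt{\frac{1}{2} \left(- \frac{1}{86}\right) \left(-136\right) + 1593} = \sqrt{\frac{34}{43} + 1593} = \sqrt{\frac{68533}{43}} = \frac{\sqrt{2946919}}{43}$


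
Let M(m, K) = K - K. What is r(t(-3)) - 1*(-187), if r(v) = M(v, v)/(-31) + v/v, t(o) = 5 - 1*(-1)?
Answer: 188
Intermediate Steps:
M(m, K) = 0
t(o) = 6 (t(o) = 5 + 1 = 6)
r(v) = 1 (r(v) = 0/(-31) + v/v = 0*(-1/31) + 1 = 0 + 1 = 1)
r(t(-3)) - 1*(-187) = 1 - 1*(-187) = 1 + 187 = 188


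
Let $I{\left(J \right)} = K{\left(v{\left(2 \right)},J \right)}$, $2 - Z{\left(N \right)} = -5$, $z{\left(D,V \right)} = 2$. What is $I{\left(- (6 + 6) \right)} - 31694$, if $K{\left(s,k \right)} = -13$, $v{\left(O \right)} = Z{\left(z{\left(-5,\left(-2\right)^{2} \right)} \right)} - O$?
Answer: $-31707$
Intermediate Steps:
$Z{\left(N \right)} = 7$ ($Z{\left(N \right)} = 2 - -5 = 2 + 5 = 7$)
$v{\left(O \right)} = 7 - O$
$I{\left(J \right)} = -13$
$I{\left(- (6 + 6) \right)} - 31694 = -13 - 31694 = -31707$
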